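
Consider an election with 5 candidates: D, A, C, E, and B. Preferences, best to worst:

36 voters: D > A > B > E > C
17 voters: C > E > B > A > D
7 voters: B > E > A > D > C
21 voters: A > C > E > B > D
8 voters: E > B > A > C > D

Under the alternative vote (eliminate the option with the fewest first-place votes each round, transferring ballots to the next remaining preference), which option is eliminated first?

B

Round 1: D 36, A 21, C 17, E 8, B 7. Eliminate B.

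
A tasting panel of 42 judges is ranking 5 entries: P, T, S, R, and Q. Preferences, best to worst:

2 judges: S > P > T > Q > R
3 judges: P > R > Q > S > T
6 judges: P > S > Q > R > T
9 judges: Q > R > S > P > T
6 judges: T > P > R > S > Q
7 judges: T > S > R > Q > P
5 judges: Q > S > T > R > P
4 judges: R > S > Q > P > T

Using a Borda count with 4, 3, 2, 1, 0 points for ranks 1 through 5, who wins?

P: 2·3 + 3·4 + 6·4 + 9·1 + 6·3 + 7·0 + 5·0 + 4·1 = 73
T: 2·2 + 3·0 + 6·0 + 9·0 + 6·4 + 7·4 + 5·2 + 4·0 = 66
S: 2·4 + 3·1 + 6·3 + 9·2 + 6·1 + 7·3 + 5·3 + 4·3 = 101
R: 2·0 + 3·3 + 6·1 + 9·3 + 6·2 + 7·2 + 5·1 + 4·4 = 89
Q: 2·1 + 3·2 + 6·2 + 9·4 + 6·0 + 7·1 + 5·4 + 4·2 = 91
S has the highest Borda score (101).

S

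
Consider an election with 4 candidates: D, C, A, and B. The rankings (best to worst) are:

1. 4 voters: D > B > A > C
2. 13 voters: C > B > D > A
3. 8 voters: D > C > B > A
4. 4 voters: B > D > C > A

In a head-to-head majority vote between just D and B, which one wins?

B

Voters preferring D to B: 12; preferring B to D: 17.
B wins the head-to-head.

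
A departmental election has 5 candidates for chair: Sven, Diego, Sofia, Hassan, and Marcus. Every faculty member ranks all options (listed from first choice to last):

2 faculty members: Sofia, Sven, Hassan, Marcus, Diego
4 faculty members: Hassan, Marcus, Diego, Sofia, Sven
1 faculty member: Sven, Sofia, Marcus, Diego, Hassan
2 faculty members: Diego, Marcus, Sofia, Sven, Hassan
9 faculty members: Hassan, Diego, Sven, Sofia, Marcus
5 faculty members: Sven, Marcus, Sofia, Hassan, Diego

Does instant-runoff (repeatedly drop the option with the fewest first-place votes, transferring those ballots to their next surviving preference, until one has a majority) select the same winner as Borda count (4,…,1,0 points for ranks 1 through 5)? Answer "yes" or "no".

Instant-runoff — R1 Sven 6, Diego 2, Sofia 2, Hassan 13, Marcus 0 (Hassan winner). Winner: Hassan.
Borda — scores: Sven 50, Diego 44, Sofia 38, Hassan 61, Marcus 37. Winner: Hassan.
The two methods agree.

yes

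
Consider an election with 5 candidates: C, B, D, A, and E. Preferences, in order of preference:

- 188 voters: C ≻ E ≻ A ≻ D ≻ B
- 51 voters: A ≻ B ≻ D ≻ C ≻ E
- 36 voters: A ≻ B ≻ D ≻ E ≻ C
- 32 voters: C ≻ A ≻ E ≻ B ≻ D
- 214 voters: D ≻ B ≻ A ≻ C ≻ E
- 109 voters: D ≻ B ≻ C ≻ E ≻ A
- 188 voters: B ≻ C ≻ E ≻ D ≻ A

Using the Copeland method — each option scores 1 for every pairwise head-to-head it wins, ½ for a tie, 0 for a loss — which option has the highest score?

D

C: beats A and E; loses to B and D → score 2.
B: beats C, A, and E; loses to D → score 3.
D: beats C, B, A, and E → score 4.
A: loses to C, B, D, and E → score 0.
E: beats A; loses to C, B, and D → score 1.
D has the best pairwise record.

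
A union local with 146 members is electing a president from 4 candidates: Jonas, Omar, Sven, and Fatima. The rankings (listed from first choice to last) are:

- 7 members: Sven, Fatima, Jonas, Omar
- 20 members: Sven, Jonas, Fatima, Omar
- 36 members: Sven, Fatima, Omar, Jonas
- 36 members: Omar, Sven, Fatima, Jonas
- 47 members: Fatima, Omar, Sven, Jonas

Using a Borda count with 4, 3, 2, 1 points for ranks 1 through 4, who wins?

Sven

Jonas: 7·2 + 20·3 + 36·1 + 36·1 + 47·1 = 193
Omar: 7·1 + 20·1 + 36·2 + 36·4 + 47·3 = 384
Sven: 7·4 + 20·4 + 36·4 + 36·3 + 47·2 = 454
Fatima: 7·3 + 20·2 + 36·3 + 36·2 + 47·4 = 429
Sven has the highest Borda score (454).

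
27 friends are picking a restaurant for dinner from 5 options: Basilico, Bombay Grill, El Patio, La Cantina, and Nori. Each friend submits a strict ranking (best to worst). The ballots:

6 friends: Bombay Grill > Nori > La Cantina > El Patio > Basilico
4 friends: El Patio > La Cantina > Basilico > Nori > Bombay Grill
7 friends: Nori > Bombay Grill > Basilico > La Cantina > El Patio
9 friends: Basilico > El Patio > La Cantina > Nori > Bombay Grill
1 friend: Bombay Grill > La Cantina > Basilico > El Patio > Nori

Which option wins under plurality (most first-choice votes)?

Basilico

First-place votes: Basilico 9, Bombay Grill 7, El Patio 4, La Cantina 0, Nori 7.
Basilico has the most first-place votes.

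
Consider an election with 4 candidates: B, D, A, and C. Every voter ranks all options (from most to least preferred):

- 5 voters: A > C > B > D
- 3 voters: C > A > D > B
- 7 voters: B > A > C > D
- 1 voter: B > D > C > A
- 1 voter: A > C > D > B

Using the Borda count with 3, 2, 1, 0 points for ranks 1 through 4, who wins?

A

B: 5·1 + 3·0 + 7·3 + 1·3 + 1·0 = 29
D: 5·0 + 3·1 + 7·0 + 1·2 + 1·1 = 6
A: 5·3 + 3·2 + 7·2 + 1·0 + 1·3 = 38
C: 5·2 + 3·3 + 7·1 + 1·1 + 1·2 = 29
A has the highest Borda score (38).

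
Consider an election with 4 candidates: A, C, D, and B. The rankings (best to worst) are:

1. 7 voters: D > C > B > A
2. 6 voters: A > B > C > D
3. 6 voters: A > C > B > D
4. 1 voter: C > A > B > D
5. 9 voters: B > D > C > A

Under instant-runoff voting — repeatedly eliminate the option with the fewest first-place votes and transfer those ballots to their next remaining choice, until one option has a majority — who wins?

B

Round 1: A 12, C 1, D 7, B 9. Eliminate C.
Round 2: A 13, D 7, B 9. Eliminate D.
Round 3: A 13, B 16. B has a majority.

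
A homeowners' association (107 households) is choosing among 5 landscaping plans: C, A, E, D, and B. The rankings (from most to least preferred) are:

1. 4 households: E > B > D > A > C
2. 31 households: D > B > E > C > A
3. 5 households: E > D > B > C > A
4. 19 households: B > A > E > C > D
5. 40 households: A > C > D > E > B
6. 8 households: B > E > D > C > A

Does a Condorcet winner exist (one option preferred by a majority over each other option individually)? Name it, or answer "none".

none

Checking pairwise contests:
A beats C 63–44.
B beats A 67–40.
A beats E 59–48.
C beats D 59–48.
D beats B 76–31.
Every option loses at least one head-to-head, so there is no Condorcet winner.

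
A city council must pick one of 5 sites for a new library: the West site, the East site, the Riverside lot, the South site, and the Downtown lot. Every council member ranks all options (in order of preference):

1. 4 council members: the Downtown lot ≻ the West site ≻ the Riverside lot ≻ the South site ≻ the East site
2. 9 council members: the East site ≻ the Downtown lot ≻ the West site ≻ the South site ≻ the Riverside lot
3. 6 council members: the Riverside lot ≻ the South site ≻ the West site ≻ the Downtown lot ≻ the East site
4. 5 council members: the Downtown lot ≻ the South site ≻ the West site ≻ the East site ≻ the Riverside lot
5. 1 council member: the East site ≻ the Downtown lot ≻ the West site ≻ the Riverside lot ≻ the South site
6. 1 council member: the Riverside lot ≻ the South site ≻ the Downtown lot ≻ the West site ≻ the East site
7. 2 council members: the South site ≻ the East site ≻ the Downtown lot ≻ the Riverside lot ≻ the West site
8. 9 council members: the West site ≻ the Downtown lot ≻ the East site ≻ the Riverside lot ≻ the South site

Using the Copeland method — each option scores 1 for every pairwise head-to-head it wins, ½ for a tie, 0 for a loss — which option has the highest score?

the West site: beats the East site, the Riverside lot, and the South site; loses to the Downtown lot → score 3.
the East site: beats the Riverside lot and the South site; loses to the West site and the Downtown lot → score 2.
the Riverside lot: beats the South site; loses to the West site, the East site, and the Downtown lot → score 1.
the South site: loses to the West site, the East site, the Riverside lot, and the Downtown lot → score 0.
the Downtown lot: beats the West site, the East site, the Riverside lot, and the South site → score 4.
the Downtown lot has the best pairwise record.

the Downtown lot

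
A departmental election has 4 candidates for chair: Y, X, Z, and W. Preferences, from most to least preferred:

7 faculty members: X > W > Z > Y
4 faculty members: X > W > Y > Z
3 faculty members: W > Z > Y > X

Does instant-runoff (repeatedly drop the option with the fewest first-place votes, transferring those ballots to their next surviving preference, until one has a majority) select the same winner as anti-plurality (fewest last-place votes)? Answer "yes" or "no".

Instant-runoff — R1 Y 0, X 11, Z 0, W 3 (X winner). Winner: X.
Anti-plurality — last-place votes: Y 7, X 3, Z 4, W 0. Winner: W.
The two methods disagree.

no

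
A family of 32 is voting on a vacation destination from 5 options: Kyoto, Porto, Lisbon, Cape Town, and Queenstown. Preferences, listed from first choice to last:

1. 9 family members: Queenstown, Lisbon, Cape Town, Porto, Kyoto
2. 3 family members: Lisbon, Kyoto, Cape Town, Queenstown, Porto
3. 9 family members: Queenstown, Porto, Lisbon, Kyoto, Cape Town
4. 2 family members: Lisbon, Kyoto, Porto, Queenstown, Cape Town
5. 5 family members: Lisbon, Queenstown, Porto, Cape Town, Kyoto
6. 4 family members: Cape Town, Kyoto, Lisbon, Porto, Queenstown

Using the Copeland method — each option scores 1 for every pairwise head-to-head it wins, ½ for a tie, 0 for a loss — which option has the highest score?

Kyoto: loses to Porto, Lisbon, Cape Town, and Queenstown → score 0.
Porto: beats Kyoto; ties Cape Town; loses to Lisbon and Queenstown → score 1.5.
Lisbon: beats Kyoto, Porto, and Cape Town; loses to Queenstown → score 3.
Cape Town: beats Kyoto; ties Porto; loses to Lisbon and Queenstown → score 1.5.
Queenstown: beats Kyoto, Porto, Lisbon, and Cape Town → score 4.
Queenstown has the best pairwise record.

Queenstown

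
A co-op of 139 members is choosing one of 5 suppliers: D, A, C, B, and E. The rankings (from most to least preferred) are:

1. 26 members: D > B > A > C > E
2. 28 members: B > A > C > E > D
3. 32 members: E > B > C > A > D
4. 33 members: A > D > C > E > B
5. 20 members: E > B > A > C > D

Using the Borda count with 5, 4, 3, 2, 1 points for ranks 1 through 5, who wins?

B

D: 26·5 + 28·1 + 32·1 + 33·4 + 20·1 = 342
A: 26·3 + 28·4 + 32·2 + 33·5 + 20·3 = 479
C: 26·2 + 28·3 + 32·3 + 33·3 + 20·2 = 371
B: 26·4 + 28·5 + 32·4 + 33·1 + 20·4 = 485
E: 26·1 + 28·2 + 32·5 + 33·2 + 20·5 = 408
B has the highest Borda score (485).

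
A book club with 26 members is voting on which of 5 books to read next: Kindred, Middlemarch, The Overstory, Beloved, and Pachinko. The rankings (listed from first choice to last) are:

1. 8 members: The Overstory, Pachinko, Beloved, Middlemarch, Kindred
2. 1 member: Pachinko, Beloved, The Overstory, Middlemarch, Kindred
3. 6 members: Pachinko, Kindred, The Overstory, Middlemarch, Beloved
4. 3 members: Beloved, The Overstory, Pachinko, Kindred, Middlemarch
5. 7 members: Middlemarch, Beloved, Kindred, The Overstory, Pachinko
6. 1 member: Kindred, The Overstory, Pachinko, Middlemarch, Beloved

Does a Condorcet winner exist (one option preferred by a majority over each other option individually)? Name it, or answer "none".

Checking pairwise contests:
Middlemarch beats Kindred 16–10.
The Overstory beats Middlemarch 19–7.
Kindred beats The Overstory 14–12.
Middlemarch beats Beloved 14–12.
The Overstory beats Pachinko 19–7.
Every option loses at least one head-to-head, so there is no Condorcet winner.

none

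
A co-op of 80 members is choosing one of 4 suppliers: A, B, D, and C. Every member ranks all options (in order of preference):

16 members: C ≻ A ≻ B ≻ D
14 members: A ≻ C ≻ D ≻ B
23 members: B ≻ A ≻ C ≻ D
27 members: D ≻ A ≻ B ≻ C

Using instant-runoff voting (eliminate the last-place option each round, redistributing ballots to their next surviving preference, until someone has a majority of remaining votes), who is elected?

C

Round 1: A 14, B 23, D 27, C 16. Eliminate A.
Round 2: B 23, D 27, C 30. Eliminate B.
Round 3: D 27, C 53. C has a majority.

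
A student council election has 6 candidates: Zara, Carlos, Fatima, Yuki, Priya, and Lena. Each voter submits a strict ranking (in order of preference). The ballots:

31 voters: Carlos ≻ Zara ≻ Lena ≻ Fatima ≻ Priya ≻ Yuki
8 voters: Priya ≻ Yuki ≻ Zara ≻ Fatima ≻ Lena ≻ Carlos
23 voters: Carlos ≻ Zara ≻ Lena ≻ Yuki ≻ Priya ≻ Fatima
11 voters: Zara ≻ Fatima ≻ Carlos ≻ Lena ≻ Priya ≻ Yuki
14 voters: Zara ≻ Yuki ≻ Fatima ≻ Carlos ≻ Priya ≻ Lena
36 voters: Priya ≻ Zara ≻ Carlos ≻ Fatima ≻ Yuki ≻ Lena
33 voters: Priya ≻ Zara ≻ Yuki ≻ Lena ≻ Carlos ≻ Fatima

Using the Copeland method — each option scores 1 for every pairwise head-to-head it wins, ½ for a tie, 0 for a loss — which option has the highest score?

Zara: beats Carlos, Fatima, Yuki, Priya, and Lena → score 5.
Carlos: beats Fatima, Yuki, Priya, and Lena; loses to Zara → score 4.
Fatima: ties Yuki; loses to Zara, Carlos, Priya, and Lena → score 0.5.
Yuki: beats Lena; ties Fatima; loses to Zara, Carlos, and Priya → score 1.5.
Priya: beats Fatima, Yuki, and Lena; loses to Zara and Carlos → score 3.
Lena: beats Fatima; loses to Zara, Carlos, Yuki, and Priya → score 1.
Zara has the best pairwise record.

Zara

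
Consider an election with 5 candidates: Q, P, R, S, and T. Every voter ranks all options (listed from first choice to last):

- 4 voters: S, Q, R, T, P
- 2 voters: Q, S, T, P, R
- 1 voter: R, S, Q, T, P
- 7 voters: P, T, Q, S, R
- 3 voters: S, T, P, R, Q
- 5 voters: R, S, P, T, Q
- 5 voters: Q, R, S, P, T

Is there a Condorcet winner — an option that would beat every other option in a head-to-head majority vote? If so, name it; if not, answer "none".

none

Checking pairwise contests:
P beats Q 15–12.
R beats P 15–12.
Q beats R 18–9.
Q beats S 14–13.
P beats T 17–10.
Every option loses at least one head-to-head, so there is no Condorcet winner.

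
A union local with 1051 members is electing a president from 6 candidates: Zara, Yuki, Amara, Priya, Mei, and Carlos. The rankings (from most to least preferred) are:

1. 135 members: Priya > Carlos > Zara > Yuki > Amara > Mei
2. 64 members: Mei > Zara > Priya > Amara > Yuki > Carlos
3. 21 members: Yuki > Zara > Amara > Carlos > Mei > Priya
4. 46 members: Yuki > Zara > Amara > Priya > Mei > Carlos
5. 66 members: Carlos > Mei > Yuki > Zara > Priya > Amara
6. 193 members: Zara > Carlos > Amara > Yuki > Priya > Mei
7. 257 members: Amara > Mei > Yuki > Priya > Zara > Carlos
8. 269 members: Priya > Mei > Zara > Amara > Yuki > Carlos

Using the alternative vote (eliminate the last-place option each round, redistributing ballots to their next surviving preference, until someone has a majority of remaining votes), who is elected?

Round 1: Zara 193, Yuki 67, Amara 257, Priya 404, Mei 64, Carlos 66. Eliminate Mei.
Round 2: Zara 257, Yuki 67, Amara 257, Priya 404, Carlos 66. Eliminate Carlos.
Round 3: Zara 257, Yuki 133, Amara 257, Priya 404. Eliminate Yuki.
Round 4: Zara 390, Amara 257, Priya 404. Eliminate Amara.
Round 5: Zara 390, Priya 661. Priya has a majority.

Priya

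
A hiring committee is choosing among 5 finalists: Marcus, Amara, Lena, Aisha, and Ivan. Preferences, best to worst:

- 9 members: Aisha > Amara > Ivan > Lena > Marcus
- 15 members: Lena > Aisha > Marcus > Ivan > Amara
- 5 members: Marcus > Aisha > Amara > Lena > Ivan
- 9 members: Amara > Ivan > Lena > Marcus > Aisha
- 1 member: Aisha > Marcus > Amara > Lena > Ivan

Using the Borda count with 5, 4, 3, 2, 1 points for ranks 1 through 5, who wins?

Aisha

Marcus: 9·1 + 15·3 + 5·5 + 9·2 + 1·4 = 101
Amara: 9·4 + 15·1 + 5·3 + 9·5 + 1·3 = 114
Lena: 9·2 + 15·5 + 5·2 + 9·3 + 1·2 = 132
Aisha: 9·5 + 15·4 + 5·4 + 9·1 + 1·5 = 139
Ivan: 9·3 + 15·2 + 5·1 + 9·4 + 1·1 = 99
Aisha has the highest Borda score (139).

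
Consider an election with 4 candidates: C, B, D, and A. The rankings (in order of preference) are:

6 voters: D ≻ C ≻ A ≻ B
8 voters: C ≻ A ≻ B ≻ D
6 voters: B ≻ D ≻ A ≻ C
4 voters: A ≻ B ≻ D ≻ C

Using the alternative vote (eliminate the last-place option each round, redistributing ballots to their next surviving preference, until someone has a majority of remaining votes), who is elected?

C

Round 1: C 8, B 6, D 6, A 4. Eliminate A.
Round 2: C 8, B 10, D 6. Eliminate D.
Round 3: C 14, B 10. C has a majority.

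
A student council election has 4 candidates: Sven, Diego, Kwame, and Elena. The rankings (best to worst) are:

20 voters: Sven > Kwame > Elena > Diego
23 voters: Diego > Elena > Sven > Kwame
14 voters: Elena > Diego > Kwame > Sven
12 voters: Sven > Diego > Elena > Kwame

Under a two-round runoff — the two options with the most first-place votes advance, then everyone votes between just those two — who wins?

Diego

Round 1 first-place votes: Sven 32, Diego 23, Kwame 0, Elena 14.
Sven and Diego advance.
Runoff: Sven is preferred to Diego by 32 voters; Diego by 37.
Diego wins the runoff.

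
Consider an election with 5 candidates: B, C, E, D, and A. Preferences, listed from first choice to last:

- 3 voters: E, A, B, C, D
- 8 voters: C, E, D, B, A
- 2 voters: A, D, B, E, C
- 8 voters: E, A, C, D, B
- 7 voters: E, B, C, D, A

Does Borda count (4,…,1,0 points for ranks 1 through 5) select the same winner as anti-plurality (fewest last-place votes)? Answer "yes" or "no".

yes

Borda — scores: B 39, C 65, E 98, D 37, A 41. Winner: E.
Anti-plurality — last-place votes: B 8, C 2, E 0, D 3, A 15. Winner: E.
The two methods agree.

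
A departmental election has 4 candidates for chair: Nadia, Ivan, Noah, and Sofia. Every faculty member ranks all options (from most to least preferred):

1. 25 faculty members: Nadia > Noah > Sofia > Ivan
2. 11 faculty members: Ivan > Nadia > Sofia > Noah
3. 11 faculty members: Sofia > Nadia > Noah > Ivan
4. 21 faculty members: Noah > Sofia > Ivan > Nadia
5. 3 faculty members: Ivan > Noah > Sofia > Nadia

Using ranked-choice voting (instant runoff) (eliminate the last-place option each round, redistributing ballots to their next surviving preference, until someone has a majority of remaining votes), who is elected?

Round 1: Nadia 25, Ivan 14, Noah 21, Sofia 11. Eliminate Sofia.
Round 2: Nadia 36, Ivan 14, Noah 21. Nadia has a majority.

Nadia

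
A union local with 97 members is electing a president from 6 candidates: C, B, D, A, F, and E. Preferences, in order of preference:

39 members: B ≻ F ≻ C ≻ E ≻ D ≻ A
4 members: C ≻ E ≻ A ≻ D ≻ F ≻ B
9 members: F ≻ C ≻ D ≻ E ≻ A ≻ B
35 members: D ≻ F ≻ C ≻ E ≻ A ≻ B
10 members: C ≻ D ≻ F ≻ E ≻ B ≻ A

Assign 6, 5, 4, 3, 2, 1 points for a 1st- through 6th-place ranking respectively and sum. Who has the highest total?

C: 39·4 + 4·6 + 9·5 + 35·4 + 10·6 = 425
B: 39·6 + 4·1 + 9·1 + 35·1 + 10·2 = 302
D: 39·2 + 4·3 + 9·4 + 35·6 + 10·5 = 386
A: 39·1 + 4·4 + 9·2 + 35·2 + 10·1 = 153
F: 39·5 + 4·2 + 9·6 + 35·5 + 10·4 = 472
E: 39·3 + 4·5 + 9·3 + 35·3 + 10·3 = 299
F has the highest Borda score (472).

F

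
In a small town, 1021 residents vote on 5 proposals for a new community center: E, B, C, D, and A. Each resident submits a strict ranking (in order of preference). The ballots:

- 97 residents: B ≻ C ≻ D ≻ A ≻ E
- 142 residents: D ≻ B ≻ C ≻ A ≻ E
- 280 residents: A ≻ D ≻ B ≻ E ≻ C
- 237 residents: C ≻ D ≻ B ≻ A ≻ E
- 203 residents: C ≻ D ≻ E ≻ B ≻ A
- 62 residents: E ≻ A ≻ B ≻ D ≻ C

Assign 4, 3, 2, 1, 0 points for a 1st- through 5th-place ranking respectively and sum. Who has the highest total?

E: 97·0 + 142·0 + 280·1 + 237·0 + 203·2 + 62·4 = 934
B: 97·4 + 142·3 + 280·2 + 237·2 + 203·1 + 62·2 = 2175
C: 97·3 + 142·2 + 280·0 + 237·4 + 203·4 + 62·0 = 2335
D: 97·2 + 142·4 + 280·3 + 237·3 + 203·3 + 62·1 = 2984
A: 97·1 + 142·1 + 280·4 + 237·1 + 203·0 + 62·3 = 1782
D has the highest Borda score (2984).

D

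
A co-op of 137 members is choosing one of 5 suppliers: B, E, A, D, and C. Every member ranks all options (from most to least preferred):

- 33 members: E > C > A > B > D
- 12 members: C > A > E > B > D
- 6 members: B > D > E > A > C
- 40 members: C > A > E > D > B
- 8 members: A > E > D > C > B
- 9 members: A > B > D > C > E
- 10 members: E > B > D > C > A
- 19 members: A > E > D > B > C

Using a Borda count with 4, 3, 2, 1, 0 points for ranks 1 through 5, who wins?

B: 33·1 + 12·1 + 6·4 + 40·0 + 8·0 + 9·3 + 10·3 + 19·1 = 145
E: 33·4 + 12·2 + 6·2 + 40·2 + 8·3 + 9·0 + 10·4 + 19·3 = 369
A: 33·2 + 12·3 + 6·1 + 40·3 + 8·4 + 9·4 + 10·0 + 19·4 = 372
D: 33·0 + 12·0 + 6·3 + 40·1 + 8·2 + 9·2 + 10·2 + 19·2 = 150
C: 33·3 + 12·4 + 6·0 + 40·4 + 8·1 + 9·1 + 10·1 + 19·0 = 334
A has the highest Borda score (372).

A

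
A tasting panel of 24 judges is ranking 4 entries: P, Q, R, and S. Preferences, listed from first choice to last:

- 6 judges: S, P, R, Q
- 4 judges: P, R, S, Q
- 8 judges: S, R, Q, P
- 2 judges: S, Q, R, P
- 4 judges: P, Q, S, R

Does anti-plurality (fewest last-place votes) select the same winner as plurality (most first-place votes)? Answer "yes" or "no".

Anti-plurality — last-place votes: P 10, Q 10, R 4, S 0. Winner: S.
Plurality — first-place votes: P 8, Q 0, R 0, S 16. Winner: S.
The two methods agree.

yes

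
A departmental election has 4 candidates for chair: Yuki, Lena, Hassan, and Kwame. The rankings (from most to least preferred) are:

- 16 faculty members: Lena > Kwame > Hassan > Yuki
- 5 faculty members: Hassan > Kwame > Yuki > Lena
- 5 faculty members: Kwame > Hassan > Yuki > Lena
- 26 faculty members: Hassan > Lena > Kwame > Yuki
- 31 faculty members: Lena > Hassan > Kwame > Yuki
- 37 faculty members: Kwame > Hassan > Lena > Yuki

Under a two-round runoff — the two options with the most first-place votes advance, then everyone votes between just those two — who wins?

Round 1 first-place votes: Yuki 0, Lena 47, Hassan 31, Kwame 42.
Lena and Kwame advance.
Runoff: Lena is preferred to Kwame by 73 voters; Kwame by 47.
Lena wins the runoff.

Lena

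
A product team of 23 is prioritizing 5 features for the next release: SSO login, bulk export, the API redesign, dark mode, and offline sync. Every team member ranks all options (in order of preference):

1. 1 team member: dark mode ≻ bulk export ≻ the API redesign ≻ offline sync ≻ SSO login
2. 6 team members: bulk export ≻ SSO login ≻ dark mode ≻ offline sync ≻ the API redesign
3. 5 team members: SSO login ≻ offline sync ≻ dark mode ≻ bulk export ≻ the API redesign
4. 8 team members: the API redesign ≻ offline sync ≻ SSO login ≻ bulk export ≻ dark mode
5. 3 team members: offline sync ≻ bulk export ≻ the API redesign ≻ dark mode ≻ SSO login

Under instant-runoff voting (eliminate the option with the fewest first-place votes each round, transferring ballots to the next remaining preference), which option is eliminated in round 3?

Round 1: SSO login 5, bulk export 6, the API redesign 8, dark mode 1, offline sync 3. Eliminate dark mode.
Round 2: SSO login 5, bulk export 7, the API redesign 8, offline sync 3. Eliminate offline sync.
Round 3: SSO login 5, bulk export 10, the API redesign 8. Eliminate SSO login.

SSO login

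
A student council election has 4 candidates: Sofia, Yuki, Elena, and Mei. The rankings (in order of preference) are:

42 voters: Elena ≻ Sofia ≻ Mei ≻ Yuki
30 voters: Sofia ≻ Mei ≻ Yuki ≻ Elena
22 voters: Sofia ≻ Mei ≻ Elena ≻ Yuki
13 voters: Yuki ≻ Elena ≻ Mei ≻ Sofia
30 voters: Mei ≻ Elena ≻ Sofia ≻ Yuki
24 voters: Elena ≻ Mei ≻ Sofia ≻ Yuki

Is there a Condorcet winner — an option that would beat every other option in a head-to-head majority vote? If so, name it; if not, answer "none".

Checking pairwise contests:
Elena beats Sofia 109–52.
Sofia beats Yuki 148–13.
Mei beats Elena 82–79.
Sofia beats Mei 94–67.
Every option loses at least one head-to-head, so there is no Condorcet winner.

none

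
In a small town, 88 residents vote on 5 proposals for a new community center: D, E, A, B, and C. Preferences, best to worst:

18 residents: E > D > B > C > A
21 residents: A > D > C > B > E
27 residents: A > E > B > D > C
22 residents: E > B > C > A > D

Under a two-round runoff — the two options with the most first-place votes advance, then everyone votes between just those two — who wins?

A

Round 1 first-place votes: D 0, E 40, A 48, B 0, C 0.
A and E advance.
Runoff: A is preferred to E by 48 voters; E by 40.
A wins the runoff.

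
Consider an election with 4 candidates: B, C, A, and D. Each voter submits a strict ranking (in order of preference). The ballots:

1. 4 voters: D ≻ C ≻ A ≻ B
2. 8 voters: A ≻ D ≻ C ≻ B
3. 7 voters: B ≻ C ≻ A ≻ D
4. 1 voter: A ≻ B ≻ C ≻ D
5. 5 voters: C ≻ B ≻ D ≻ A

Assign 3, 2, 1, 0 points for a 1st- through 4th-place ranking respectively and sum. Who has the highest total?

B: 4·0 + 8·0 + 7·3 + 1·2 + 5·2 = 33
C: 4·2 + 8·1 + 7·2 + 1·1 + 5·3 = 46
A: 4·1 + 8·3 + 7·1 + 1·3 + 5·0 = 38
D: 4·3 + 8·2 + 7·0 + 1·0 + 5·1 = 33
C has the highest Borda score (46).

C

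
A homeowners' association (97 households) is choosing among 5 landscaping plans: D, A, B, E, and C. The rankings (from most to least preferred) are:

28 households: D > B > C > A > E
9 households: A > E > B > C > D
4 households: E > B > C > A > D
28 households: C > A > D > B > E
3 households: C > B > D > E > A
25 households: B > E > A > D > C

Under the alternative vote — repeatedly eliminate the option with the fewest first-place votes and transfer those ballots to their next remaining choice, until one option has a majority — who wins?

B

Round 1: D 28, A 9, B 25, E 4, C 31. Eliminate E.
Round 2: D 28, A 9, B 29, C 31. Eliminate A.
Round 3: D 28, B 38, C 31. Eliminate D.
Round 4: B 66, C 31. B has a majority.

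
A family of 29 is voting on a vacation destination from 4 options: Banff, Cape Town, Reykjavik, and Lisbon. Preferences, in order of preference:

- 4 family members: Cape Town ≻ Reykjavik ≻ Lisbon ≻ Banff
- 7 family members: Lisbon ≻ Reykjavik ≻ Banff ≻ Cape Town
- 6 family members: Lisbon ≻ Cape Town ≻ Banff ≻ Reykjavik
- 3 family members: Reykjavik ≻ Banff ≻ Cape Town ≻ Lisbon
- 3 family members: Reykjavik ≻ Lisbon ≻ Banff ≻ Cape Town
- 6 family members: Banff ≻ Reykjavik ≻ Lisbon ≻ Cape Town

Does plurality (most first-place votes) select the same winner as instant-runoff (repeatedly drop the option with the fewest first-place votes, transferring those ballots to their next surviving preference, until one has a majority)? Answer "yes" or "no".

no

Plurality — first-place votes: Banff 6, Cape Town 4, Reykjavik 6, Lisbon 13. Winner: Lisbon.
Instant-runoff — R1 Banff 6, Cape Town 4, Reykjavik 6, Lisbon 13 (Cape Town out); R2 Banff 6, Reykjavik 10, Lisbon 13 (Banff out); R3 Reykjavik 16, Lisbon 13 (Reykjavik winner). Winner: Reykjavik.
The two methods disagree.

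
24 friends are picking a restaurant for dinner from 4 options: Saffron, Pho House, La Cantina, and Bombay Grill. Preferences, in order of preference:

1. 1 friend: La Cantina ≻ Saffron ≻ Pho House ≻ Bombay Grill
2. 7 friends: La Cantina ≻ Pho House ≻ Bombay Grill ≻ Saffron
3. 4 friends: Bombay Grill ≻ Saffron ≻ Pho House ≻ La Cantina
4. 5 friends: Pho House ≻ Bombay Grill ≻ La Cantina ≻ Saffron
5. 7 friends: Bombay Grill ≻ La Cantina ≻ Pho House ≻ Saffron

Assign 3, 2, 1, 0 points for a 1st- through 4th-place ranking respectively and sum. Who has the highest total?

Bombay Grill

Saffron: 1·2 + 7·0 + 4·2 + 5·0 + 7·0 = 10
Pho House: 1·1 + 7·2 + 4·1 + 5·3 + 7·1 = 41
La Cantina: 1·3 + 7·3 + 4·0 + 5·1 + 7·2 = 43
Bombay Grill: 1·0 + 7·1 + 4·3 + 5·2 + 7·3 = 50
Bombay Grill has the highest Borda score (50).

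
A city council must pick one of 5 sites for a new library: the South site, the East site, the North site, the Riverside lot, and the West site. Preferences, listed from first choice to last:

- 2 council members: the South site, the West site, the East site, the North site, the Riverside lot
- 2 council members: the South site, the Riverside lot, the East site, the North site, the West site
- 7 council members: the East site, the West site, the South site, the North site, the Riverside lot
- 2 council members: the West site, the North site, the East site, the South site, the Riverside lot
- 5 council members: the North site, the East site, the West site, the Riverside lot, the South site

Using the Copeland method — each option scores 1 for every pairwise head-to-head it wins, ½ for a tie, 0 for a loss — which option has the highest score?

the South site: beats the North site and the Riverside lot; loses to the East site and the West site → score 2.
the East site: beats the South site, the North site, the Riverside lot, and the West site → score 4.
the North site: beats the Riverside lot; loses to the South site, the East site, and the West site → score 1.
the Riverside lot: loses to the South site, the East site, the North site, and the West site → score 0.
the West site: beats the South site, the North site, and the Riverside lot; loses to the East site → score 3.
the East site has the best pairwise record.

the East site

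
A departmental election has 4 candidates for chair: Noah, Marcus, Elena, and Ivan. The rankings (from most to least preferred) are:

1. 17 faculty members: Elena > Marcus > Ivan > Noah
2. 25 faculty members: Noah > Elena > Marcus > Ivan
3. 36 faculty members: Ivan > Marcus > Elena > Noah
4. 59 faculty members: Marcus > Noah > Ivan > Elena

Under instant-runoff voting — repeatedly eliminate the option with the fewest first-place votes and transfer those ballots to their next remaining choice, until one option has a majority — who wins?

Marcus

Round 1: Noah 25, Marcus 59, Elena 17, Ivan 36. Eliminate Elena.
Round 2: Noah 25, Marcus 76, Ivan 36. Marcus has a majority.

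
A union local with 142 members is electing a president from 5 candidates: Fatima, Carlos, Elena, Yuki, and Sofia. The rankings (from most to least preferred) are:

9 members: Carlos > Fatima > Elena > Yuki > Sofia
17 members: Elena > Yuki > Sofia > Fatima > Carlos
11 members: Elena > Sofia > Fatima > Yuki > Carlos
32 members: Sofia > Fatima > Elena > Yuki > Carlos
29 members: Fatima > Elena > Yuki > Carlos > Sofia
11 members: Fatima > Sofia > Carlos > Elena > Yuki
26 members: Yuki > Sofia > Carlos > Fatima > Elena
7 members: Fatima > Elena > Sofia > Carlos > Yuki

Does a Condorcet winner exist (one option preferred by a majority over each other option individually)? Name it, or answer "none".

Checking pairwise contests:
Sofia beats Fatima 86–56.
Fatima beats Carlos 107–35.
Fatima beats Elena 114–28.
Fatima beats Yuki 99–43.
Elena beats Sofia 73–69.
Every option loses at least one head-to-head, so there is no Condorcet winner.

none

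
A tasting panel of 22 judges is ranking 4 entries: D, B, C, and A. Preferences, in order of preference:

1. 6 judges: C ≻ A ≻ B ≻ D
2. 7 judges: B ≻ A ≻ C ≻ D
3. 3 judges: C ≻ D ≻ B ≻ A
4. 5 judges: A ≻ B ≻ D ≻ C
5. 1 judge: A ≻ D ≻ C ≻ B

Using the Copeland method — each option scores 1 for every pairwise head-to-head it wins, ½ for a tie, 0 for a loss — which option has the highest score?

A

D: loses to B, C, and A → score 0.
B: beats D and C; loses to A → score 2.
C: beats D; loses to B and A → score 1.
A: beats D, B, and C → score 3.
A has the best pairwise record.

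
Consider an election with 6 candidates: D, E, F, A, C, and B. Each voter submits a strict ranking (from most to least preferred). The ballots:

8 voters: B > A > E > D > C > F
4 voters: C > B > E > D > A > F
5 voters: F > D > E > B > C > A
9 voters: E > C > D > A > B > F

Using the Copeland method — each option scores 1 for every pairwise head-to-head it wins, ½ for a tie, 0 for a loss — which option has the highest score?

D: beats F, A, and B; ties C; loses to E → score 3.5.
E: beats D, F, A, C, and B → score 5.
F: loses to D, E, A, C, and B → score 0.
A: beats F; loses to D, E, C, and B → score 1.
C: beats F and A; ties D and B; loses to E → score 3.
B: beats F and A; ties C; loses to D and E → score 2.5.
E has the best pairwise record.

E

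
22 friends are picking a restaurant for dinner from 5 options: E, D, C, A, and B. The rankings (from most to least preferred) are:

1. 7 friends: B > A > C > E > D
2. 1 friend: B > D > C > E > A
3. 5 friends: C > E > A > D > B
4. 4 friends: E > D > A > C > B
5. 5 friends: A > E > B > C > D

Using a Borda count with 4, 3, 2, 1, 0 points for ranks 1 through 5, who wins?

E: 7·1 + 1·1 + 5·3 + 4·4 + 5·3 = 54
D: 7·0 + 1·3 + 5·1 + 4·3 + 5·0 = 20
C: 7·2 + 1·2 + 5·4 + 4·1 + 5·1 = 45
A: 7·3 + 1·0 + 5·2 + 4·2 + 5·4 = 59
B: 7·4 + 1·4 + 5·0 + 4·0 + 5·2 = 42
A has the highest Borda score (59).

A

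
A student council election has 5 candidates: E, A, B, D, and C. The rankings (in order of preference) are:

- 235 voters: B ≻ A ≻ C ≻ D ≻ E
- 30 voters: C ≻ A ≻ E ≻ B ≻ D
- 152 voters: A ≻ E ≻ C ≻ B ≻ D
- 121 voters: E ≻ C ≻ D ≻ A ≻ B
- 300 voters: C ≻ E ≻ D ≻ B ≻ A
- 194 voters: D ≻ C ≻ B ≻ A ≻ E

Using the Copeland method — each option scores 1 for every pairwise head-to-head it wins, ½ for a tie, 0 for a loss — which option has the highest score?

E: beats B and D; loses to A and C → score 2.
A: beats E; loses to B, D, and C → score 1.
B: beats A; loses to E, D, and C → score 1.
D: beats A and B; loses to E and C → score 2.
C: beats E, A, B, and D → score 4.
C has the best pairwise record.

C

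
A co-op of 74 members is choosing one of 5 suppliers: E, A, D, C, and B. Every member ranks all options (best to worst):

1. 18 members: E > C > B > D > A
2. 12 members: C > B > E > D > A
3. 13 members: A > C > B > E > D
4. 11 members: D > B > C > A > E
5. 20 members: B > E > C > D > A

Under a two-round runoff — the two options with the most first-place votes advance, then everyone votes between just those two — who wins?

Round 1 first-place votes: E 18, A 13, D 11, C 12, B 20.
B and E advance.
Runoff: B is preferred to E by 56 voters; E by 18.
B wins the runoff.

B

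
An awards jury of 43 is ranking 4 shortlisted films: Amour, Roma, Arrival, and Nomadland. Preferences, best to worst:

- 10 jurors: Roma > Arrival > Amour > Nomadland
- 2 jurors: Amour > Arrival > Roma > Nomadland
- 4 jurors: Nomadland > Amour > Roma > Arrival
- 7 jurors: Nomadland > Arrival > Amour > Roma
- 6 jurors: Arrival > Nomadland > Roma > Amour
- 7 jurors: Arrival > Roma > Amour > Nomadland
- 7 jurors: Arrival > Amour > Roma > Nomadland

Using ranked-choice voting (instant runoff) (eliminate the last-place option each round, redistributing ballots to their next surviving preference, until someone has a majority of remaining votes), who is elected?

Arrival

Round 1: Amour 2, Roma 10, Arrival 20, Nomadland 11. Eliminate Amour.
Round 2: Roma 10, Arrival 22, Nomadland 11. Arrival has a majority.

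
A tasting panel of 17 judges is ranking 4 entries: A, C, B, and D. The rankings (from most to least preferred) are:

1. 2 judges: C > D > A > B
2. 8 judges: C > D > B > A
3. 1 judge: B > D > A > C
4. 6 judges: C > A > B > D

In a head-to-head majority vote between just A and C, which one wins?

C

Voters preferring A to C: 1; preferring C to A: 16.
C wins the head-to-head.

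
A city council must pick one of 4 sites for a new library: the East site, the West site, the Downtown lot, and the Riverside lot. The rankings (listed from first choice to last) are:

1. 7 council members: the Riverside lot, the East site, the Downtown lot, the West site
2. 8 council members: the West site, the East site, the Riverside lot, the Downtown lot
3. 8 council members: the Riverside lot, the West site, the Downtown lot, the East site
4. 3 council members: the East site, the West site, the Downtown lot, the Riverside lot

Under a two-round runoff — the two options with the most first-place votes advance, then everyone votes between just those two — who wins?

the Riverside lot

Round 1 first-place votes: the East site 3, the West site 8, the Downtown lot 0, the Riverside lot 15.
the Riverside lot and the West site advance.
Runoff: the Riverside lot is preferred to the West site by 15 voters; the West site by 11.
the Riverside lot wins the runoff.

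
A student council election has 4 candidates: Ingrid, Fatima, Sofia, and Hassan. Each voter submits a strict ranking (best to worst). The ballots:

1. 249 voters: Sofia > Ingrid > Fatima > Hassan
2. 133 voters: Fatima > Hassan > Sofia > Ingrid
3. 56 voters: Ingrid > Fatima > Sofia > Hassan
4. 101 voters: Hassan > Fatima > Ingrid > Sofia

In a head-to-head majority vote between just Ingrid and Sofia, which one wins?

Voters preferring Ingrid to Sofia: 157; preferring Sofia to Ingrid: 382.
Sofia wins the head-to-head.

Sofia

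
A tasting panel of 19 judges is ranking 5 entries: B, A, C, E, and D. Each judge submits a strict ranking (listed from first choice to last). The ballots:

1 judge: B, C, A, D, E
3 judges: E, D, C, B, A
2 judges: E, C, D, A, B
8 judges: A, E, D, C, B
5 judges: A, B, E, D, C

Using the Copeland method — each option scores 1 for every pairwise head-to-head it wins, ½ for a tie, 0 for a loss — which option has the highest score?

A

B: loses to A, C, E, and D → score 0.
A: beats B, C, E, and D → score 4.
C: beats B; loses to A, E, and D → score 1.
E: beats B, C, and D; loses to A → score 3.
D: beats B and C; loses to A and E → score 2.
A has the best pairwise record.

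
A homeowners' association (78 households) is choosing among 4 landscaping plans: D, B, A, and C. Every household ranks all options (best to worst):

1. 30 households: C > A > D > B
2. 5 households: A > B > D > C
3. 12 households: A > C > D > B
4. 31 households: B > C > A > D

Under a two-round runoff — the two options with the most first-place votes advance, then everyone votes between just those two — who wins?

C

Round 1 first-place votes: D 0, B 31, A 17, C 30.
B and C advance.
Runoff: B is preferred to C by 36 voters; C by 42.
C wins the runoff.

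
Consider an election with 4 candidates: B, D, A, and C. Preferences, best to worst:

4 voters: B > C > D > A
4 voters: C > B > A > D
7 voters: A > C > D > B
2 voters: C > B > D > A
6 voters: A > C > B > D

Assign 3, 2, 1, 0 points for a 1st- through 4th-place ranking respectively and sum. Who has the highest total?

C

B: 4·3 + 4·2 + 7·0 + 2·2 + 6·1 = 30
D: 4·1 + 4·0 + 7·1 + 2·1 + 6·0 = 13
A: 4·0 + 4·1 + 7·3 + 2·0 + 6·3 = 43
C: 4·2 + 4·3 + 7·2 + 2·3 + 6·2 = 52
C has the highest Borda score (52).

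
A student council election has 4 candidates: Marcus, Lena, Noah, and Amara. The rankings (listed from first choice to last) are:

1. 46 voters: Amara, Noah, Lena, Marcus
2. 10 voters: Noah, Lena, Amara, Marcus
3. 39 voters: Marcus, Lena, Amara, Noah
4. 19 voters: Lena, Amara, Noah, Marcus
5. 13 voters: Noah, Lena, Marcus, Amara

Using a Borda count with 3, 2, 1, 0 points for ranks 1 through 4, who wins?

Marcus: 46·0 + 10·0 + 39·3 + 19·0 + 13·1 = 130
Lena: 46·1 + 10·2 + 39·2 + 19·3 + 13·2 = 227
Noah: 46·2 + 10·3 + 39·0 + 19·1 + 13·3 = 180
Amara: 46·3 + 10·1 + 39·1 + 19·2 + 13·0 = 225
Lena has the highest Borda score (227).

Lena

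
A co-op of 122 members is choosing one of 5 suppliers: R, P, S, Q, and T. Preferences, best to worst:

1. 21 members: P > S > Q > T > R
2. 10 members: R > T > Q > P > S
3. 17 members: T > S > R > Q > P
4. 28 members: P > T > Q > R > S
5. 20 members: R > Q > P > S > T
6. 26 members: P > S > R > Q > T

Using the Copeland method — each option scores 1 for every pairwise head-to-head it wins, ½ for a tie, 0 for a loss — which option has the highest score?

P

R: beats Q; loses to P, S, and T → score 1.
P: beats R, S, Q, and T → score 4.
S: beats R, Q, and T; loses to P → score 3.
Q: beats T; loses to R, P, and S → score 1.
T: beats R; loses to P, S, and Q → score 1.
P has the best pairwise record.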